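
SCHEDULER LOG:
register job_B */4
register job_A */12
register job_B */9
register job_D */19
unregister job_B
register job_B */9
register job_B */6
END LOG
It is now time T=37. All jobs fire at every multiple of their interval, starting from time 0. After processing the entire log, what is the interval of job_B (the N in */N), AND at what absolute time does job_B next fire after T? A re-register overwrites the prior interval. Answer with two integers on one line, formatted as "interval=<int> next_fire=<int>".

Answer: interval=6 next_fire=42

Derivation:
Op 1: register job_B */4 -> active={job_B:*/4}
Op 2: register job_A */12 -> active={job_A:*/12, job_B:*/4}
Op 3: register job_B */9 -> active={job_A:*/12, job_B:*/9}
Op 4: register job_D */19 -> active={job_A:*/12, job_B:*/9, job_D:*/19}
Op 5: unregister job_B -> active={job_A:*/12, job_D:*/19}
Op 6: register job_B */9 -> active={job_A:*/12, job_B:*/9, job_D:*/19}
Op 7: register job_B */6 -> active={job_A:*/12, job_B:*/6, job_D:*/19}
Final interval of job_B = 6
Next fire of job_B after T=37: (37//6+1)*6 = 42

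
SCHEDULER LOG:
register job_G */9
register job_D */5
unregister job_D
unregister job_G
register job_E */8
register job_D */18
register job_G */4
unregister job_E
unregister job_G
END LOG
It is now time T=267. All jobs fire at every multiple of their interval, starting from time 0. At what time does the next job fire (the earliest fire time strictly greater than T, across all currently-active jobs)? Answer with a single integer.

Answer: 270

Derivation:
Op 1: register job_G */9 -> active={job_G:*/9}
Op 2: register job_D */5 -> active={job_D:*/5, job_G:*/9}
Op 3: unregister job_D -> active={job_G:*/9}
Op 4: unregister job_G -> active={}
Op 5: register job_E */8 -> active={job_E:*/8}
Op 6: register job_D */18 -> active={job_D:*/18, job_E:*/8}
Op 7: register job_G */4 -> active={job_D:*/18, job_E:*/8, job_G:*/4}
Op 8: unregister job_E -> active={job_D:*/18, job_G:*/4}
Op 9: unregister job_G -> active={job_D:*/18}
  job_D: interval 18, next fire after T=267 is 270
Earliest fire time = 270 (job job_D)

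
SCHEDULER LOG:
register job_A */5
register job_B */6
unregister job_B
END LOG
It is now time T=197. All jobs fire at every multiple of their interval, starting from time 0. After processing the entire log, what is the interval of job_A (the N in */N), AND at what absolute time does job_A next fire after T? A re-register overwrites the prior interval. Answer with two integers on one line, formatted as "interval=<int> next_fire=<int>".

Answer: interval=5 next_fire=200

Derivation:
Op 1: register job_A */5 -> active={job_A:*/5}
Op 2: register job_B */6 -> active={job_A:*/5, job_B:*/6}
Op 3: unregister job_B -> active={job_A:*/5}
Final interval of job_A = 5
Next fire of job_A after T=197: (197//5+1)*5 = 200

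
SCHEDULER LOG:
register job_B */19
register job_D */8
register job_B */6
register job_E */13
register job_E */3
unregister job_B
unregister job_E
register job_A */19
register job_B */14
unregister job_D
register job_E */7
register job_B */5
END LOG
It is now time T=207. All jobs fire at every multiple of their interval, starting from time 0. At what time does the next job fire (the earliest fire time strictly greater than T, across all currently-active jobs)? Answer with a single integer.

Answer: 209

Derivation:
Op 1: register job_B */19 -> active={job_B:*/19}
Op 2: register job_D */8 -> active={job_B:*/19, job_D:*/8}
Op 3: register job_B */6 -> active={job_B:*/6, job_D:*/8}
Op 4: register job_E */13 -> active={job_B:*/6, job_D:*/8, job_E:*/13}
Op 5: register job_E */3 -> active={job_B:*/6, job_D:*/8, job_E:*/3}
Op 6: unregister job_B -> active={job_D:*/8, job_E:*/3}
Op 7: unregister job_E -> active={job_D:*/8}
Op 8: register job_A */19 -> active={job_A:*/19, job_D:*/8}
Op 9: register job_B */14 -> active={job_A:*/19, job_B:*/14, job_D:*/8}
Op 10: unregister job_D -> active={job_A:*/19, job_B:*/14}
Op 11: register job_E */7 -> active={job_A:*/19, job_B:*/14, job_E:*/7}
Op 12: register job_B */5 -> active={job_A:*/19, job_B:*/5, job_E:*/7}
  job_A: interval 19, next fire after T=207 is 209
  job_B: interval 5, next fire after T=207 is 210
  job_E: interval 7, next fire after T=207 is 210
Earliest fire time = 209 (job job_A)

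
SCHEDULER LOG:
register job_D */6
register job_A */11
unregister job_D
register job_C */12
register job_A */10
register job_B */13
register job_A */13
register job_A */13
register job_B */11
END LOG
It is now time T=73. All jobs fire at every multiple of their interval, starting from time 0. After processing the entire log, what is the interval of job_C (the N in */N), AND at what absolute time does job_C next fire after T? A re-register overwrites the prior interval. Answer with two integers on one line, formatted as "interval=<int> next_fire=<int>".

Op 1: register job_D */6 -> active={job_D:*/6}
Op 2: register job_A */11 -> active={job_A:*/11, job_D:*/6}
Op 3: unregister job_D -> active={job_A:*/11}
Op 4: register job_C */12 -> active={job_A:*/11, job_C:*/12}
Op 5: register job_A */10 -> active={job_A:*/10, job_C:*/12}
Op 6: register job_B */13 -> active={job_A:*/10, job_B:*/13, job_C:*/12}
Op 7: register job_A */13 -> active={job_A:*/13, job_B:*/13, job_C:*/12}
Op 8: register job_A */13 -> active={job_A:*/13, job_B:*/13, job_C:*/12}
Op 9: register job_B */11 -> active={job_A:*/13, job_B:*/11, job_C:*/12}
Final interval of job_C = 12
Next fire of job_C after T=73: (73//12+1)*12 = 84

Answer: interval=12 next_fire=84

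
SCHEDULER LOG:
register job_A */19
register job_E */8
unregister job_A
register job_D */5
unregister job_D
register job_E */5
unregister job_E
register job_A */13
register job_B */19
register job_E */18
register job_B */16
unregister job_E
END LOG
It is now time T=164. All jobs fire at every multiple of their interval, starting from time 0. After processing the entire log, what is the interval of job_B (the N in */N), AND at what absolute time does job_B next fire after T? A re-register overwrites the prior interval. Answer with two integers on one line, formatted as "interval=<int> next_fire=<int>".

Answer: interval=16 next_fire=176

Derivation:
Op 1: register job_A */19 -> active={job_A:*/19}
Op 2: register job_E */8 -> active={job_A:*/19, job_E:*/8}
Op 3: unregister job_A -> active={job_E:*/8}
Op 4: register job_D */5 -> active={job_D:*/5, job_E:*/8}
Op 5: unregister job_D -> active={job_E:*/8}
Op 6: register job_E */5 -> active={job_E:*/5}
Op 7: unregister job_E -> active={}
Op 8: register job_A */13 -> active={job_A:*/13}
Op 9: register job_B */19 -> active={job_A:*/13, job_B:*/19}
Op 10: register job_E */18 -> active={job_A:*/13, job_B:*/19, job_E:*/18}
Op 11: register job_B */16 -> active={job_A:*/13, job_B:*/16, job_E:*/18}
Op 12: unregister job_E -> active={job_A:*/13, job_B:*/16}
Final interval of job_B = 16
Next fire of job_B after T=164: (164//16+1)*16 = 176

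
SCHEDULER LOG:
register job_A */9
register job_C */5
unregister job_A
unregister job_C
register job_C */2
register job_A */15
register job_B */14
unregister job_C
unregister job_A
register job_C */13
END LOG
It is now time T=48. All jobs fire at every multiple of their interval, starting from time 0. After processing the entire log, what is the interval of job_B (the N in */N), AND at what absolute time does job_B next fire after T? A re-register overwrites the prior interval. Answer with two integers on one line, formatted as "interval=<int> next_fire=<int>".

Op 1: register job_A */9 -> active={job_A:*/9}
Op 2: register job_C */5 -> active={job_A:*/9, job_C:*/5}
Op 3: unregister job_A -> active={job_C:*/5}
Op 4: unregister job_C -> active={}
Op 5: register job_C */2 -> active={job_C:*/2}
Op 6: register job_A */15 -> active={job_A:*/15, job_C:*/2}
Op 7: register job_B */14 -> active={job_A:*/15, job_B:*/14, job_C:*/2}
Op 8: unregister job_C -> active={job_A:*/15, job_B:*/14}
Op 9: unregister job_A -> active={job_B:*/14}
Op 10: register job_C */13 -> active={job_B:*/14, job_C:*/13}
Final interval of job_B = 14
Next fire of job_B after T=48: (48//14+1)*14 = 56

Answer: interval=14 next_fire=56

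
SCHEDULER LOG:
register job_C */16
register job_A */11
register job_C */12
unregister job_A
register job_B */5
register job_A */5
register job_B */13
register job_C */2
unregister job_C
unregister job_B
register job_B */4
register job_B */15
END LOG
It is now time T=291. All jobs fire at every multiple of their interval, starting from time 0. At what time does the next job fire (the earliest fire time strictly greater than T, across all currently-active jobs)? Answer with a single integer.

Op 1: register job_C */16 -> active={job_C:*/16}
Op 2: register job_A */11 -> active={job_A:*/11, job_C:*/16}
Op 3: register job_C */12 -> active={job_A:*/11, job_C:*/12}
Op 4: unregister job_A -> active={job_C:*/12}
Op 5: register job_B */5 -> active={job_B:*/5, job_C:*/12}
Op 6: register job_A */5 -> active={job_A:*/5, job_B:*/5, job_C:*/12}
Op 7: register job_B */13 -> active={job_A:*/5, job_B:*/13, job_C:*/12}
Op 8: register job_C */2 -> active={job_A:*/5, job_B:*/13, job_C:*/2}
Op 9: unregister job_C -> active={job_A:*/5, job_B:*/13}
Op 10: unregister job_B -> active={job_A:*/5}
Op 11: register job_B */4 -> active={job_A:*/5, job_B:*/4}
Op 12: register job_B */15 -> active={job_A:*/5, job_B:*/15}
  job_A: interval 5, next fire after T=291 is 295
  job_B: interval 15, next fire after T=291 is 300
Earliest fire time = 295 (job job_A)

Answer: 295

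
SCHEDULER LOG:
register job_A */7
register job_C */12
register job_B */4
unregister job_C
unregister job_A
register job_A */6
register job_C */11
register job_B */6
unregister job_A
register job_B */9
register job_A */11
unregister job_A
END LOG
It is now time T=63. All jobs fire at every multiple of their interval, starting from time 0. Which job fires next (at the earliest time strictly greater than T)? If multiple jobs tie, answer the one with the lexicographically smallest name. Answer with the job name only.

Op 1: register job_A */7 -> active={job_A:*/7}
Op 2: register job_C */12 -> active={job_A:*/7, job_C:*/12}
Op 3: register job_B */4 -> active={job_A:*/7, job_B:*/4, job_C:*/12}
Op 4: unregister job_C -> active={job_A:*/7, job_B:*/4}
Op 5: unregister job_A -> active={job_B:*/4}
Op 6: register job_A */6 -> active={job_A:*/6, job_B:*/4}
Op 7: register job_C */11 -> active={job_A:*/6, job_B:*/4, job_C:*/11}
Op 8: register job_B */6 -> active={job_A:*/6, job_B:*/6, job_C:*/11}
Op 9: unregister job_A -> active={job_B:*/6, job_C:*/11}
Op 10: register job_B */9 -> active={job_B:*/9, job_C:*/11}
Op 11: register job_A */11 -> active={job_A:*/11, job_B:*/9, job_C:*/11}
Op 12: unregister job_A -> active={job_B:*/9, job_C:*/11}
  job_B: interval 9, next fire after T=63 is 72
  job_C: interval 11, next fire after T=63 is 66
Earliest = 66, winner (lex tiebreak) = job_C

Answer: job_C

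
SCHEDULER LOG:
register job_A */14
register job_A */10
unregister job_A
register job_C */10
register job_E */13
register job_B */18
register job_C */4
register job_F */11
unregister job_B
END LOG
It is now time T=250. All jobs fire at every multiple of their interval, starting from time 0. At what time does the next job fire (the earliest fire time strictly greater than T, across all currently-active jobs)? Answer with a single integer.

Op 1: register job_A */14 -> active={job_A:*/14}
Op 2: register job_A */10 -> active={job_A:*/10}
Op 3: unregister job_A -> active={}
Op 4: register job_C */10 -> active={job_C:*/10}
Op 5: register job_E */13 -> active={job_C:*/10, job_E:*/13}
Op 6: register job_B */18 -> active={job_B:*/18, job_C:*/10, job_E:*/13}
Op 7: register job_C */4 -> active={job_B:*/18, job_C:*/4, job_E:*/13}
Op 8: register job_F */11 -> active={job_B:*/18, job_C:*/4, job_E:*/13, job_F:*/11}
Op 9: unregister job_B -> active={job_C:*/4, job_E:*/13, job_F:*/11}
  job_C: interval 4, next fire after T=250 is 252
  job_E: interval 13, next fire after T=250 is 260
  job_F: interval 11, next fire after T=250 is 253
Earliest fire time = 252 (job job_C)

Answer: 252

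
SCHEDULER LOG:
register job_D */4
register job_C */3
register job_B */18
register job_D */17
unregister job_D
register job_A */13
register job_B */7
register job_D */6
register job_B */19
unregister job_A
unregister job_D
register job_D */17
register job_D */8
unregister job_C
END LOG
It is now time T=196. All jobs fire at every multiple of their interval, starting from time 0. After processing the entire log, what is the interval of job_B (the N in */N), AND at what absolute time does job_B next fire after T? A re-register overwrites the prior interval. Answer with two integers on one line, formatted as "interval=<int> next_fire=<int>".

Answer: interval=19 next_fire=209

Derivation:
Op 1: register job_D */4 -> active={job_D:*/4}
Op 2: register job_C */3 -> active={job_C:*/3, job_D:*/4}
Op 3: register job_B */18 -> active={job_B:*/18, job_C:*/3, job_D:*/4}
Op 4: register job_D */17 -> active={job_B:*/18, job_C:*/3, job_D:*/17}
Op 5: unregister job_D -> active={job_B:*/18, job_C:*/3}
Op 6: register job_A */13 -> active={job_A:*/13, job_B:*/18, job_C:*/3}
Op 7: register job_B */7 -> active={job_A:*/13, job_B:*/7, job_C:*/3}
Op 8: register job_D */6 -> active={job_A:*/13, job_B:*/7, job_C:*/3, job_D:*/6}
Op 9: register job_B */19 -> active={job_A:*/13, job_B:*/19, job_C:*/3, job_D:*/6}
Op 10: unregister job_A -> active={job_B:*/19, job_C:*/3, job_D:*/6}
Op 11: unregister job_D -> active={job_B:*/19, job_C:*/3}
Op 12: register job_D */17 -> active={job_B:*/19, job_C:*/3, job_D:*/17}
Op 13: register job_D */8 -> active={job_B:*/19, job_C:*/3, job_D:*/8}
Op 14: unregister job_C -> active={job_B:*/19, job_D:*/8}
Final interval of job_B = 19
Next fire of job_B after T=196: (196//19+1)*19 = 209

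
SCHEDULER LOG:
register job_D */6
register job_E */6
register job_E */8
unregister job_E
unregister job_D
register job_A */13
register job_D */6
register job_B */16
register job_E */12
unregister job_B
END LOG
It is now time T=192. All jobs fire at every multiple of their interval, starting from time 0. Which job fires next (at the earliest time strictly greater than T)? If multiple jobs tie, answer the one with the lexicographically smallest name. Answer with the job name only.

Op 1: register job_D */6 -> active={job_D:*/6}
Op 2: register job_E */6 -> active={job_D:*/6, job_E:*/6}
Op 3: register job_E */8 -> active={job_D:*/6, job_E:*/8}
Op 4: unregister job_E -> active={job_D:*/6}
Op 5: unregister job_D -> active={}
Op 6: register job_A */13 -> active={job_A:*/13}
Op 7: register job_D */6 -> active={job_A:*/13, job_D:*/6}
Op 8: register job_B */16 -> active={job_A:*/13, job_B:*/16, job_D:*/6}
Op 9: register job_E */12 -> active={job_A:*/13, job_B:*/16, job_D:*/6, job_E:*/12}
Op 10: unregister job_B -> active={job_A:*/13, job_D:*/6, job_E:*/12}
  job_A: interval 13, next fire after T=192 is 195
  job_D: interval 6, next fire after T=192 is 198
  job_E: interval 12, next fire after T=192 is 204
Earliest = 195, winner (lex tiebreak) = job_A

Answer: job_A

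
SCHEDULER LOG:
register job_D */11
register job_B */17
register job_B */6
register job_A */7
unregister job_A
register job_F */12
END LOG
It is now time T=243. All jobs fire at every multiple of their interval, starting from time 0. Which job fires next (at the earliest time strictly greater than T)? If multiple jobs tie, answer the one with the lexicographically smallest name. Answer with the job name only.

Answer: job_B

Derivation:
Op 1: register job_D */11 -> active={job_D:*/11}
Op 2: register job_B */17 -> active={job_B:*/17, job_D:*/11}
Op 3: register job_B */6 -> active={job_B:*/6, job_D:*/11}
Op 4: register job_A */7 -> active={job_A:*/7, job_B:*/6, job_D:*/11}
Op 5: unregister job_A -> active={job_B:*/6, job_D:*/11}
Op 6: register job_F */12 -> active={job_B:*/6, job_D:*/11, job_F:*/12}
  job_B: interval 6, next fire after T=243 is 246
  job_D: interval 11, next fire after T=243 is 253
  job_F: interval 12, next fire after T=243 is 252
Earliest = 246, winner (lex tiebreak) = job_B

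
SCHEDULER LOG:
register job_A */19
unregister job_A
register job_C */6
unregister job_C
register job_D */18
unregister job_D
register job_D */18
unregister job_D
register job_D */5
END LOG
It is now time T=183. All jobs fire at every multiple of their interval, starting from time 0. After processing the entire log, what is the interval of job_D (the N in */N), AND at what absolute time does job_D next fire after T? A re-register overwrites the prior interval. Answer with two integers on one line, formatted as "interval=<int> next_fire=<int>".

Answer: interval=5 next_fire=185

Derivation:
Op 1: register job_A */19 -> active={job_A:*/19}
Op 2: unregister job_A -> active={}
Op 3: register job_C */6 -> active={job_C:*/6}
Op 4: unregister job_C -> active={}
Op 5: register job_D */18 -> active={job_D:*/18}
Op 6: unregister job_D -> active={}
Op 7: register job_D */18 -> active={job_D:*/18}
Op 8: unregister job_D -> active={}
Op 9: register job_D */5 -> active={job_D:*/5}
Final interval of job_D = 5
Next fire of job_D after T=183: (183//5+1)*5 = 185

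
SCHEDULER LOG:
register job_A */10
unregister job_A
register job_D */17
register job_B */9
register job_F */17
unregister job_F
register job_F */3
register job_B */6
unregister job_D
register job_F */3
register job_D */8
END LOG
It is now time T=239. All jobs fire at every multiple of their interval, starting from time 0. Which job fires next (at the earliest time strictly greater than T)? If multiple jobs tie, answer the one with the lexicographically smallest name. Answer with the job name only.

Answer: job_B

Derivation:
Op 1: register job_A */10 -> active={job_A:*/10}
Op 2: unregister job_A -> active={}
Op 3: register job_D */17 -> active={job_D:*/17}
Op 4: register job_B */9 -> active={job_B:*/9, job_D:*/17}
Op 5: register job_F */17 -> active={job_B:*/9, job_D:*/17, job_F:*/17}
Op 6: unregister job_F -> active={job_B:*/9, job_D:*/17}
Op 7: register job_F */3 -> active={job_B:*/9, job_D:*/17, job_F:*/3}
Op 8: register job_B */6 -> active={job_B:*/6, job_D:*/17, job_F:*/3}
Op 9: unregister job_D -> active={job_B:*/6, job_F:*/3}
Op 10: register job_F */3 -> active={job_B:*/6, job_F:*/3}
Op 11: register job_D */8 -> active={job_B:*/6, job_D:*/8, job_F:*/3}
  job_B: interval 6, next fire after T=239 is 240
  job_D: interval 8, next fire after T=239 is 240
  job_F: interval 3, next fire after T=239 is 240
Earliest = 240, winner (lex tiebreak) = job_B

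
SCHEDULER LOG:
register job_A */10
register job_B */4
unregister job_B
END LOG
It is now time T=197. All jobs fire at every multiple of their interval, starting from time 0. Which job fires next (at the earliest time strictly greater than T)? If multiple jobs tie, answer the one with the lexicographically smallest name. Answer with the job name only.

Op 1: register job_A */10 -> active={job_A:*/10}
Op 2: register job_B */4 -> active={job_A:*/10, job_B:*/4}
Op 3: unregister job_B -> active={job_A:*/10}
  job_A: interval 10, next fire after T=197 is 200
Earliest = 200, winner (lex tiebreak) = job_A

Answer: job_A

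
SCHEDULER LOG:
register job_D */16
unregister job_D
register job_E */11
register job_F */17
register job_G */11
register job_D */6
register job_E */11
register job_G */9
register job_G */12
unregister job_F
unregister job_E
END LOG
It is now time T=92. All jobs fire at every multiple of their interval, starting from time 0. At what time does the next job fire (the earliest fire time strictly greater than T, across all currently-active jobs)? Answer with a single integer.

Answer: 96

Derivation:
Op 1: register job_D */16 -> active={job_D:*/16}
Op 2: unregister job_D -> active={}
Op 3: register job_E */11 -> active={job_E:*/11}
Op 4: register job_F */17 -> active={job_E:*/11, job_F:*/17}
Op 5: register job_G */11 -> active={job_E:*/11, job_F:*/17, job_G:*/11}
Op 6: register job_D */6 -> active={job_D:*/6, job_E:*/11, job_F:*/17, job_G:*/11}
Op 7: register job_E */11 -> active={job_D:*/6, job_E:*/11, job_F:*/17, job_G:*/11}
Op 8: register job_G */9 -> active={job_D:*/6, job_E:*/11, job_F:*/17, job_G:*/9}
Op 9: register job_G */12 -> active={job_D:*/6, job_E:*/11, job_F:*/17, job_G:*/12}
Op 10: unregister job_F -> active={job_D:*/6, job_E:*/11, job_G:*/12}
Op 11: unregister job_E -> active={job_D:*/6, job_G:*/12}
  job_D: interval 6, next fire after T=92 is 96
  job_G: interval 12, next fire after T=92 is 96
Earliest fire time = 96 (job job_D)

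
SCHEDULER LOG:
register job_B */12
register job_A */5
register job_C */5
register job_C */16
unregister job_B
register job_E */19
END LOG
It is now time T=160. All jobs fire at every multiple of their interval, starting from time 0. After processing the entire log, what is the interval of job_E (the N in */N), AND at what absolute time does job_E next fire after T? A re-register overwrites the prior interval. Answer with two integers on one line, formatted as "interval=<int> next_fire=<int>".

Answer: interval=19 next_fire=171

Derivation:
Op 1: register job_B */12 -> active={job_B:*/12}
Op 2: register job_A */5 -> active={job_A:*/5, job_B:*/12}
Op 3: register job_C */5 -> active={job_A:*/5, job_B:*/12, job_C:*/5}
Op 4: register job_C */16 -> active={job_A:*/5, job_B:*/12, job_C:*/16}
Op 5: unregister job_B -> active={job_A:*/5, job_C:*/16}
Op 6: register job_E */19 -> active={job_A:*/5, job_C:*/16, job_E:*/19}
Final interval of job_E = 19
Next fire of job_E after T=160: (160//19+1)*19 = 171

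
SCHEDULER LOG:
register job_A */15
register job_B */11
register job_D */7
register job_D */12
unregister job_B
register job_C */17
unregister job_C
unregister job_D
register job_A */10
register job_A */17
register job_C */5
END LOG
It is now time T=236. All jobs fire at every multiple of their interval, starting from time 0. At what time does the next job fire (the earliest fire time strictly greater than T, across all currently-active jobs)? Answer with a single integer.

Answer: 238

Derivation:
Op 1: register job_A */15 -> active={job_A:*/15}
Op 2: register job_B */11 -> active={job_A:*/15, job_B:*/11}
Op 3: register job_D */7 -> active={job_A:*/15, job_B:*/11, job_D:*/7}
Op 4: register job_D */12 -> active={job_A:*/15, job_B:*/11, job_D:*/12}
Op 5: unregister job_B -> active={job_A:*/15, job_D:*/12}
Op 6: register job_C */17 -> active={job_A:*/15, job_C:*/17, job_D:*/12}
Op 7: unregister job_C -> active={job_A:*/15, job_D:*/12}
Op 8: unregister job_D -> active={job_A:*/15}
Op 9: register job_A */10 -> active={job_A:*/10}
Op 10: register job_A */17 -> active={job_A:*/17}
Op 11: register job_C */5 -> active={job_A:*/17, job_C:*/5}
  job_A: interval 17, next fire after T=236 is 238
  job_C: interval 5, next fire after T=236 is 240
Earliest fire time = 238 (job job_A)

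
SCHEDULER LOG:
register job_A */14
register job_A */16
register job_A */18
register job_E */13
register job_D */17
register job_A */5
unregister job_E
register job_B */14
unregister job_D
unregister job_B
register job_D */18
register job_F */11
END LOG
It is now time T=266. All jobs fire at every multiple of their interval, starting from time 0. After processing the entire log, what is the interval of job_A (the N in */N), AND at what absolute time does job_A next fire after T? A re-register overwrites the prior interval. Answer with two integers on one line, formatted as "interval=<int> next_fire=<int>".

Answer: interval=5 next_fire=270

Derivation:
Op 1: register job_A */14 -> active={job_A:*/14}
Op 2: register job_A */16 -> active={job_A:*/16}
Op 3: register job_A */18 -> active={job_A:*/18}
Op 4: register job_E */13 -> active={job_A:*/18, job_E:*/13}
Op 5: register job_D */17 -> active={job_A:*/18, job_D:*/17, job_E:*/13}
Op 6: register job_A */5 -> active={job_A:*/5, job_D:*/17, job_E:*/13}
Op 7: unregister job_E -> active={job_A:*/5, job_D:*/17}
Op 8: register job_B */14 -> active={job_A:*/5, job_B:*/14, job_D:*/17}
Op 9: unregister job_D -> active={job_A:*/5, job_B:*/14}
Op 10: unregister job_B -> active={job_A:*/5}
Op 11: register job_D */18 -> active={job_A:*/5, job_D:*/18}
Op 12: register job_F */11 -> active={job_A:*/5, job_D:*/18, job_F:*/11}
Final interval of job_A = 5
Next fire of job_A after T=266: (266//5+1)*5 = 270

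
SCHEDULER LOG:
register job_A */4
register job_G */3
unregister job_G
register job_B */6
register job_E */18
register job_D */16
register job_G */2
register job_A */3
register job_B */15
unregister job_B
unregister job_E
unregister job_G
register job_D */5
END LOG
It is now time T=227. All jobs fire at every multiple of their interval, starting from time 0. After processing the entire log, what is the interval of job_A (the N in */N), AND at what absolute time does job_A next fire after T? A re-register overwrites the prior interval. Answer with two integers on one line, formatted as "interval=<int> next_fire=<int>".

Op 1: register job_A */4 -> active={job_A:*/4}
Op 2: register job_G */3 -> active={job_A:*/4, job_G:*/3}
Op 3: unregister job_G -> active={job_A:*/4}
Op 4: register job_B */6 -> active={job_A:*/4, job_B:*/6}
Op 5: register job_E */18 -> active={job_A:*/4, job_B:*/6, job_E:*/18}
Op 6: register job_D */16 -> active={job_A:*/4, job_B:*/6, job_D:*/16, job_E:*/18}
Op 7: register job_G */2 -> active={job_A:*/4, job_B:*/6, job_D:*/16, job_E:*/18, job_G:*/2}
Op 8: register job_A */3 -> active={job_A:*/3, job_B:*/6, job_D:*/16, job_E:*/18, job_G:*/2}
Op 9: register job_B */15 -> active={job_A:*/3, job_B:*/15, job_D:*/16, job_E:*/18, job_G:*/2}
Op 10: unregister job_B -> active={job_A:*/3, job_D:*/16, job_E:*/18, job_G:*/2}
Op 11: unregister job_E -> active={job_A:*/3, job_D:*/16, job_G:*/2}
Op 12: unregister job_G -> active={job_A:*/3, job_D:*/16}
Op 13: register job_D */5 -> active={job_A:*/3, job_D:*/5}
Final interval of job_A = 3
Next fire of job_A after T=227: (227//3+1)*3 = 228

Answer: interval=3 next_fire=228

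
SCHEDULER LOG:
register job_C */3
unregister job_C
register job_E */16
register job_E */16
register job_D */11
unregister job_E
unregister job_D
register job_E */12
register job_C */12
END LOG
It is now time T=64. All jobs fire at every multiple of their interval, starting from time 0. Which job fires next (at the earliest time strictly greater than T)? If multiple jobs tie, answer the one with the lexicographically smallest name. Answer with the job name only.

Op 1: register job_C */3 -> active={job_C:*/3}
Op 2: unregister job_C -> active={}
Op 3: register job_E */16 -> active={job_E:*/16}
Op 4: register job_E */16 -> active={job_E:*/16}
Op 5: register job_D */11 -> active={job_D:*/11, job_E:*/16}
Op 6: unregister job_E -> active={job_D:*/11}
Op 7: unregister job_D -> active={}
Op 8: register job_E */12 -> active={job_E:*/12}
Op 9: register job_C */12 -> active={job_C:*/12, job_E:*/12}
  job_C: interval 12, next fire after T=64 is 72
  job_E: interval 12, next fire after T=64 is 72
Earliest = 72, winner (lex tiebreak) = job_C

Answer: job_C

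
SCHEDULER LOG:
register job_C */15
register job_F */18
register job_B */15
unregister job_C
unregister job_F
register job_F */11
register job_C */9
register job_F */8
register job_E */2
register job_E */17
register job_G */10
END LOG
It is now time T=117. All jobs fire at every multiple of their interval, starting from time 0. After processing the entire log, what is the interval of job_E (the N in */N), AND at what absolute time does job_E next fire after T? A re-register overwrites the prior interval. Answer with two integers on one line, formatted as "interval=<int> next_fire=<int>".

Op 1: register job_C */15 -> active={job_C:*/15}
Op 2: register job_F */18 -> active={job_C:*/15, job_F:*/18}
Op 3: register job_B */15 -> active={job_B:*/15, job_C:*/15, job_F:*/18}
Op 4: unregister job_C -> active={job_B:*/15, job_F:*/18}
Op 5: unregister job_F -> active={job_B:*/15}
Op 6: register job_F */11 -> active={job_B:*/15, job_F:*/11}
Op 7: register job_C */9 -> active={job_B:*/15, job_C:*/9, job_F:*/11}
Op 8: register job_F */8 -> active={job_B:*/15, job_C:*/9, job_F:*/8}
Op 9: register job_E */2 -> active={job_B:*/15, job_C:*/9, job_E:*/2, job_F:*/8}
Op 10: register job_E */17 -> active={job_B:*/15, job_C:*/9, job_E:*/17, job_F:*/8}
Op 11: register job_G */10 -> active={job_B:*/15, job_C:*/9, job_E:*/17, job_F:*/8, job_G:*/10}
Final interval of job_E = 17
Next fire of job_E after T=117: (117//17+1)*17 = 119

Answer: interval=17 next_fire=119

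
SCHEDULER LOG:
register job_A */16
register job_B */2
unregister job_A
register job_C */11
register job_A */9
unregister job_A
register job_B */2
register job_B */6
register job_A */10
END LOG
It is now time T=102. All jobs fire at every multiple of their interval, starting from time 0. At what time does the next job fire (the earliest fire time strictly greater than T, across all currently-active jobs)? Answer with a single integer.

Op 1: register job_A */16 -> active={job_A:*/16}
Op 2: register job_B */2 -> active={job_A:*/16, job_B:*/2}
Op 3: unregister job_A -> active={job_B:*/2}
Op 4: register job_C */11 -> active={job_B:*/2, job_C:*/11}
Op 5: register job_A */9 -> active={job_A:*/9, job_B:*/2, job_C:*/11}
Op 6: unregister job_A -> active={job_B:*/2, job_C:*/11}
Op 7: register job_B */2 -> active={job_B:*/2, job_C:*/11}
Op 8: register job_B */6 -> active={job_B:*/6, job_C:*/11}
Op 9: register job_A */10 -> active={job_A:*/10, job_B:*/6, job_C:*/11}
  job_A: interval 10, next fire after T=102 is 110
  job_B: interval 6, next fire after T=102 is 108
  job_C: interval 11, next fire after T=102 is 110
Earliest fire time = 108 (job job_B)

Answer: 108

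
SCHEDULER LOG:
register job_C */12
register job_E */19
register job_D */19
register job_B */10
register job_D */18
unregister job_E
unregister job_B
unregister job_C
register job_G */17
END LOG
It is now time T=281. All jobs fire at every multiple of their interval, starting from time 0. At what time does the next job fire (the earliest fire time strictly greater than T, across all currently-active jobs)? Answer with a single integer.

Answer: 288

Derivation:
Op 1: register job_C */12 -> active={job_C:*/12}
Op 2: register job_E */19 -> active={job_C:*/12, job_E:*/19}
Op 3: register job_D */19 -> active={job_C:*/12, job_D:*/19, job_E:*/19}
Op 4: register job_B */10 -> active={job_B:*/10, job_C:*/12, job_D:*/19, job_E:*/19}
Op 5: register job_D */18 -> active={job_B:*/10, job_C:*/12, job_D:*/18, job_E:*/19}
Op 6: unregister job_E -> active={job_B:*/10, job_C:*/12, job_D:*/18}
Op 7: unregister job_B -> active={job_C:*/12, job_D:*/18}
Op 8: unregister job_C -> active={job_D:*/18}
Op 9: register job_G */17 -> active={job_D:*/18, job_G:*/17}
  job_D: interval 18, next fire after T=281 is 288
  job_G: interval 17, next fire after T=281 is 289
Earliest fire time = 288 (job job_D)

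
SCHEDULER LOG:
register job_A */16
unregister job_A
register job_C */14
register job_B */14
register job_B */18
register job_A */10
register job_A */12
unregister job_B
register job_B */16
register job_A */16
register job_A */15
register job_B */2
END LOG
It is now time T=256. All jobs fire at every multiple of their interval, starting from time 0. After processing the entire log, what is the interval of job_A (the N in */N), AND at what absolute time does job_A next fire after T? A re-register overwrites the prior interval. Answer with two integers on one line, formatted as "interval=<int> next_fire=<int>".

Answer: interval=15 next_fire=270

Derivation:
Op 1: register job_A */16 -> active={job_A:*/16}
Op 2: unregister job_A -> active={}
Op 3: register job_C */14 -> active={job_C:*/14}
Op 4: register job_B */14 -> active={job_B:*/14, job_C:*/14}
Op 5: register job_B */18 -> active={job_B:*/18, job_C:*/14}
Op 6: register job_A */10 -> active={job_A:*/10, job_B:*/18, job_C:*/14}
Op 7: register job_A */12 -> active={job_A:*/12, job_B:*/18, job_C:*/14}
Op 8: unregister job_B -> active={job_A:*/12, job_C:*/14}
Op 9: register job_B */16 -> active={job_A:*/12, job_B:*/16, job_C:*/14}
Op 10: register job_A */16 -> active={job_A:*/16, job_B:*/16, job_C:*/14}
Op 11: register job_A */15 -> active={job_A:*/15, job_B:*/16, job_C:*/14}
Op 12: register job_B */2 -> active={job_A:*/15, job_B:*/2, job_C:*/14}
Final interval of job_A = 15
Next fire of job_A after T=256: (256//15+1)*15 = 270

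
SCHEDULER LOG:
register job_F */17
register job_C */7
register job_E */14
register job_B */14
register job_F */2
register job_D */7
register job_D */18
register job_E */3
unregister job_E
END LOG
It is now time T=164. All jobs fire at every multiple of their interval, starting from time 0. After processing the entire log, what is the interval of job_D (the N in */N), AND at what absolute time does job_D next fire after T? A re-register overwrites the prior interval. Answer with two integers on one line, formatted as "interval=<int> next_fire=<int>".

Answer: interval=18 next_fire=180

Derivation:
Op 1: register job_F */17 -> active={job_F:*/17}
Op 2: register job_C */7 -> active={job_C:*/7, job_F:*/17}
Op 3: register job_E */14 -> active={job_C:*/7, job_E:*/14, job_F:*/17}
Op 4: register job_B */14 -> active={job_B:*/14, job_C:*/7, job_E:*/14, job_F:*/17}
Op 5: register job_F */2 -> active={job_B:*/14, job_C:*/7, job_E:*/14, job_F:*/2}
Op 6: register job_D */7 -> active={job_B:*/14, job_C:*/7, job_D:*/7, job_E:*/14, job_F:*/2}
Op 7: register job_D */18 -> active={job_B:*/14, job_C:*/7, job_D:*/18, job_E:*/14, job_F:*/2}
Op 8: register job_E */3 -> active={job_B:*/14, job_C:*/7, job_D:*/18, job_E:*/3, job_F:*/2}
Op 9: unregister job_E -> active={job_B:*/14, job_C:*/7, job_D:*/18, job_F:*/2}
Final interval of job_D = 18
Next fire of job_D after T=164: (164//18+1)*18 = 180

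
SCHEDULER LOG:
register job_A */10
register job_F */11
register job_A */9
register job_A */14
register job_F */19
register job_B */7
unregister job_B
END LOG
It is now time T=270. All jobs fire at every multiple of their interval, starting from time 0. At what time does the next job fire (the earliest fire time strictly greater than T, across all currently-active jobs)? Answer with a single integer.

Answer: 280

Derivation:
Op 1: register job_A */10 -> active={job_A:*/10}
Op 2: register job_F */11 -> active={job_A:*/10, job_F:*/11}
Op 3: register job_A */9 -> active={job_A:*/9, job_F:*/11}
Op 4: register job_A */14 -> active={job_A:*/14, job_F:*/11}
Op 5: register job_F */19 -> active={job_A:*/14, job_F:*/19}
Op 6: register job_B */7 -> active={job_A:*/14, job_B:*/7, job_F:*/19}
Op 7: unregister job_B -> active={job_A:*/14, job_F:*/19}
  job_A: interval 14, next fire after T=270 is 280
  job_F: interval 19, next fire after T=270 is 285
Earliest fire time = 280 (job job_A)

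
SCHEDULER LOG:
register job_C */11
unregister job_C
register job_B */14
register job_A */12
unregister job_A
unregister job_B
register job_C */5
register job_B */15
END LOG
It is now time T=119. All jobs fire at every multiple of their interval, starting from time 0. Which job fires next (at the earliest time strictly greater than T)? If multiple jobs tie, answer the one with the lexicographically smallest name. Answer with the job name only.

Answer: job_B

Derivation:
Op 1: register job_C */11 -> active={job_C:*/11}
Op 2: unregister job_C -> active={}
Op 3: register job_B */14 -> active={job_B:*/14}
Op 4: register job_A */12 -> active={job_A:*/12, job_B:*/14}
Op 5: unregister job_A -> active={job_B:*/14}
Op 6: unregister job_B -> active={}
Op 7: register job_C */5 -> active={job_C:*/5}
Op 8: register job_B */15 -> active={job_B:*/15, job_C:*/5}
  job_B: interval 15, next fire after T=119 is 120
  job_C: interval 5, next fire after T=119 is 120
Earliest = 120, winner (lex tiebreak) = job_B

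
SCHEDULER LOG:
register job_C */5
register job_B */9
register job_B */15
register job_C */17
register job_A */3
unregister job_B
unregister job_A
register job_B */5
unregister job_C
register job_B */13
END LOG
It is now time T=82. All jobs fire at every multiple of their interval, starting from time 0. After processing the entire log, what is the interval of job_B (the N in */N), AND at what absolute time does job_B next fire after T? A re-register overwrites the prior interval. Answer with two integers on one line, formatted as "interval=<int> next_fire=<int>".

Op 1: register job_C */5 -> active={job_C:*/5}
Op 2: register job_B */9 -> active={job_B:*/9, job_C:*/5}
Op 3: register job_B */15 -> active={job_B:*/15, job_C:*/5}
Op 4: register job_C */17 -> active={job_B:*/15, job_C:*/17}
Op 5: register job_A */3 -> active={job_A:*/3, job_B:*/15, job_C:*/17}
Op 6: unregister job_B -> active={job_A:*/3, job_C:*/17}
Op 7: unregister job_A -> active={job_C:*/17}
Op 8: register job_B */5 -> active={job_B:*/5, job_C:*/17}
Op 9: unregister job_C -> active={job_B:*/5}
Op 10: register job_B */13 -> active={job_B:*/13}
Final interval of job_B = 13
Next fire of job_B after T=82: (82//13+1)*13 = 91

Answer: interval=13 next_fire=91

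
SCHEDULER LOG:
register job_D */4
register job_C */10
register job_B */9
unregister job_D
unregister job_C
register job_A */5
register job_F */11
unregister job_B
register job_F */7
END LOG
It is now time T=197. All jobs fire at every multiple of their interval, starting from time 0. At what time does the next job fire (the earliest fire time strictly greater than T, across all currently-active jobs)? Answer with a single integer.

Op 1: register job_D */4 -> active={job_D:*/4}
Op 2: register job_C */10 -> active={job_C:*/10, job_D:*/4}
Op 3: register job_B */9 -> active={job_B:*/9, job_C:*/10, job_D:*/4}
Op 4: unregister job_D -> active={job_B:*/9, job_C:*/10}
Op 5: unregister job_C -> active={job_B:*/9}
Op 6: register job_A */5 -> active={job_A:*/5, job_B:*/9}
Op 7: register job_F */11 -> active={job_A:*/5, job_B:*/9, job_F:*/11}
Op 8: unregister job_B -> active={job_A:*/5, job_F:*/11}
Op 9: register job_F */7 -> active={job_A:*/5, job_F:*/7}
  job_A: interval 5, next fire after T=197 is 200
  job_F: interval 7, next fire after T=197 is 203
Earliest fire time = 200 (job job_A)

Answer: 200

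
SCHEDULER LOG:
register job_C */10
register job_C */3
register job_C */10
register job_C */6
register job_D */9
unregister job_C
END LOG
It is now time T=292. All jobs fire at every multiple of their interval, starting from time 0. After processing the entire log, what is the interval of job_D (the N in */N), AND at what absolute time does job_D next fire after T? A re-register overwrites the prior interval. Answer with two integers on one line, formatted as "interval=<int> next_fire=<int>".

Answer: interval=9 next_fire=297

Derivation:
Op 1: register job_C */10 -> active={job_C:*/10}
Op 2: register job_C */3 -> active={job_C:*/3}
Op 3: register job_C */10 -> active={job_C:*/10}
Op 4: register job_C */6 -> active={job_C:*/6}
Op 5: register job_D */9 -> active={job_C:*/6, job_D:*/9}
Op 6: unregister job_C -> active={job_D:*/9}
Final interval of job_D = 9
Next fire of job_D after T=292: (292//9+1)*9 = 297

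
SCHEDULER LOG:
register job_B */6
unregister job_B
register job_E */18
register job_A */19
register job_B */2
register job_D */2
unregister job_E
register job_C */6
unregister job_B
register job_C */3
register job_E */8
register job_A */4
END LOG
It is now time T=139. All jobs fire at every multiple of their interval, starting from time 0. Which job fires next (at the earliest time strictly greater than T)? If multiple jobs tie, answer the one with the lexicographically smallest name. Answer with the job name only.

Op 1: register job_B */6 -> active={job_B:*/6}
Op 2: unregister job_B -> active={}
Op 3: register job_E */18 -> active={job_E:*/18}
Op 4: register job_A */19 -> active={job_A:*/19, job_E:*/18}
Op 5: register job_B */2 -> active={job_A:*/19, job_B:*/2, job_E:*/18}
Op 6: register job_D */2 -> active={job_A:*/19, job_B:*/2, job_D:*/2, job_E:*/18}
Op 7: unregister job_E -> active={job_A:*/19, job_B:*/2, job_D:*/2}
Op 8: register job_C */6 -> active={job_A:*/19, job_B:*/2, job_C:*/6, job_D:*/2}
Op 9: unregister job_B -> active={job_A:*/19, job_C:*/6, job_D:*/2}
Op 10: register job_C */3 -> active={job_A:*/19, job_C:*/3, job_D:*/2}
Op 11: register job_E */8 -> active={job_A:*/19, job_C:*/3, job_D:*/2, job_E:*/8}
Op 12: register job_A */4 -> active={job_A:*/4, job_C:*/3, job_D:*/2, job_E:*/8}
  job_A: interval 4, next fire after T=139 is 140
  job_C: interval 3, next fire after T=139 is 141
  job_D: interval 2, next fire after T=139 is 140
  job_E: interval 8, next fire after T=139 is 144
Earliest = 140, winner (lex tiebreak) = job_A

Answer: job_A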